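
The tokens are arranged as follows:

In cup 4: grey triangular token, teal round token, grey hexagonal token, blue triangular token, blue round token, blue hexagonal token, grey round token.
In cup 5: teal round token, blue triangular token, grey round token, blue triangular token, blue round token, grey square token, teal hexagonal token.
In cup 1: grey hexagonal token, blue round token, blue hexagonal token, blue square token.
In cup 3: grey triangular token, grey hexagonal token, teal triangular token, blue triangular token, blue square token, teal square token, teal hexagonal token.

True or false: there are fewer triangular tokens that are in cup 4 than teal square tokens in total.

triangular tokens in cup 4: 2.
teal square tokens: 1.
The claim requires 2 < 1, which does not hold.

False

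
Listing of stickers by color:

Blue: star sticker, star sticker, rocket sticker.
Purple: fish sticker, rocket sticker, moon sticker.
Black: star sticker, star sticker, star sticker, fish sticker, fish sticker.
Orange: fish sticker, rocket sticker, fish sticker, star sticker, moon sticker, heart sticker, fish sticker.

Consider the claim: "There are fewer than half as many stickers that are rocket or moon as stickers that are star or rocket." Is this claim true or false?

False

|stickers that are rocket or moon| = 5.
|stickers that are star or rocket| = 9.
The claim requires 2 × 5 = 10 < 9, which does not hold.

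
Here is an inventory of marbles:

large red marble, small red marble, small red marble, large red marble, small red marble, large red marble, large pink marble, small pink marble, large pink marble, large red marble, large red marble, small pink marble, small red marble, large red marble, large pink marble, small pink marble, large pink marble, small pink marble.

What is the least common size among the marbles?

small

Counts by size: large 10, small 8.
The minimum is 8, held uniquely by small.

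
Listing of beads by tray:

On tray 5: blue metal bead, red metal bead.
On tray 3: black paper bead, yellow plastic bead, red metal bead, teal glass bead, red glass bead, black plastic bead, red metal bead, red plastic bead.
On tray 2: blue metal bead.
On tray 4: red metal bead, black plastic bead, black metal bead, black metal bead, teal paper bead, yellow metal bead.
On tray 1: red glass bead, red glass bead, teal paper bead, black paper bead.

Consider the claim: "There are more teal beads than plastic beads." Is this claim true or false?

teal beads: 3.
plastic beads: 4.
The claim requires 3 > 4, which does not hold.

False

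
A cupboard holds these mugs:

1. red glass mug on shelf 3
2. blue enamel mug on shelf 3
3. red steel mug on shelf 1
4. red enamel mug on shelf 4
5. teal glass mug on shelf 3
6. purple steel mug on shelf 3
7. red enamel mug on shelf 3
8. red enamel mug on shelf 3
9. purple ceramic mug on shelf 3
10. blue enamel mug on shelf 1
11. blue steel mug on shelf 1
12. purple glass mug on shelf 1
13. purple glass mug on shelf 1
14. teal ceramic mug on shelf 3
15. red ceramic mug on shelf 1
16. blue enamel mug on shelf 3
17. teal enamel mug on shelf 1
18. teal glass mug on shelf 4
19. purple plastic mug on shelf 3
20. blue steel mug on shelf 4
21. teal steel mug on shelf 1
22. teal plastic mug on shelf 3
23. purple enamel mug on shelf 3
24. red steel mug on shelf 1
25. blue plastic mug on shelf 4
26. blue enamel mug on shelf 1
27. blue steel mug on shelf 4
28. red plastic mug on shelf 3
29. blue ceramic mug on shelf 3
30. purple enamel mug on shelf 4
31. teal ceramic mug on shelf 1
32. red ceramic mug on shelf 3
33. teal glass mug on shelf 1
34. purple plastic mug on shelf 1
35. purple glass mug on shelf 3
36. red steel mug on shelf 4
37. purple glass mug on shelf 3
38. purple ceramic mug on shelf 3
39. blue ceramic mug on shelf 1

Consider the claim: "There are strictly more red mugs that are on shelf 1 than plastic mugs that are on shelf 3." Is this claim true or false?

There are 3 red mugs on shelf 1.
There are 3 plastic mugs on shelf 3.
The claim requires 3 > 3, which does not hold.

False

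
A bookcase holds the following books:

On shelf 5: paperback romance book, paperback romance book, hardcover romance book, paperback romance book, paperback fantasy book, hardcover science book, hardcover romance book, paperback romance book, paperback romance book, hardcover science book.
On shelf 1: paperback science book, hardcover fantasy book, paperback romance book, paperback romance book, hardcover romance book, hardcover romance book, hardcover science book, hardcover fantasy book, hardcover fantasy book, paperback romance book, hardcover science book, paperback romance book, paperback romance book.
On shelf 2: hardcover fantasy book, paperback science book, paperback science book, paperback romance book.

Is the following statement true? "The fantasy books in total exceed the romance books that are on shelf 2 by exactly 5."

False

There are 5 fantasy books.
There is 1 romance book on shelf 2.
The claim requires 5 − 1 (= 4) to equal 5, which does not hold.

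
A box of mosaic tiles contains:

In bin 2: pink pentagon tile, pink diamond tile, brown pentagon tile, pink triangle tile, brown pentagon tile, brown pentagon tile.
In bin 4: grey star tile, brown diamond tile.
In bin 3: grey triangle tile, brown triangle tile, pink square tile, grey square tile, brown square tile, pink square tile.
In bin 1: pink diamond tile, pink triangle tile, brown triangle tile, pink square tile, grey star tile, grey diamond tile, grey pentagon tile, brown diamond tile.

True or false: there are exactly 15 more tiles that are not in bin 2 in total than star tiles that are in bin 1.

True

tiles that are not in bin 2: 16.
star tiles in bin 1: 1.
The claim requires 16 − 1 (= 15) to equal 15, which holds.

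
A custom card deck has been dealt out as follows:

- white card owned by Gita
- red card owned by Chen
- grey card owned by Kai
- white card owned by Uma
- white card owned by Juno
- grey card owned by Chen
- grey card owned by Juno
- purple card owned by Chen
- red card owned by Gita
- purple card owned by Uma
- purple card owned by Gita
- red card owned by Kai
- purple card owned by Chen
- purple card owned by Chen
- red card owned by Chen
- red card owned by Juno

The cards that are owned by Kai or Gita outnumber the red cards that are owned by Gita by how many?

4

cards owned by Kai or Gita: 5.
red cards owned by Gita: 1.
5 − 1 = 4.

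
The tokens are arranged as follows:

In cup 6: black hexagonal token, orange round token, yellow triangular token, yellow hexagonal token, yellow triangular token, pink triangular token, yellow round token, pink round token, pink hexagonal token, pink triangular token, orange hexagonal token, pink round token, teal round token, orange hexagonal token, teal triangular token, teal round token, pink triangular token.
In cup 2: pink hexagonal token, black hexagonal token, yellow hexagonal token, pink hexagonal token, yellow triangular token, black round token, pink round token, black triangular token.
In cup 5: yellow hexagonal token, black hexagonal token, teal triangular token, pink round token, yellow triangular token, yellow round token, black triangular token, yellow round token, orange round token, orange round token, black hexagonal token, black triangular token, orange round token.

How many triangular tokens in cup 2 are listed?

2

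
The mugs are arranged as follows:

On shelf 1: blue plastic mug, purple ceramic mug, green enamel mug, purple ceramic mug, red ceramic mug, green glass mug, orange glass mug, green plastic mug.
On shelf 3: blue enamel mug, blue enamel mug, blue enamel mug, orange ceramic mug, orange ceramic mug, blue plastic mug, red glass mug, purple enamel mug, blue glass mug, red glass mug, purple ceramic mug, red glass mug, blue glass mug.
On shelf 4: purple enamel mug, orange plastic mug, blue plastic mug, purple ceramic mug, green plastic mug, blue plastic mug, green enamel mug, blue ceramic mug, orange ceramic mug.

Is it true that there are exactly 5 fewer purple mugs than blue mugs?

False

|purple mugs| = 6.
|blue mugs| = 10.
The claim requires 10 − 6 (= 4) to equal 5, which does not hold.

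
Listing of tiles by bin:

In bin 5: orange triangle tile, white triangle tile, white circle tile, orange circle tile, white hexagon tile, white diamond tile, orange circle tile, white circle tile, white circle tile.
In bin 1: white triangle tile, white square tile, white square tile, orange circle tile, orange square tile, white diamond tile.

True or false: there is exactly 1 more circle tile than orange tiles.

True

circle tiles: 6.
orange tiles: 5.
The claim requires 6 − 5 (= 1) to equal 1, which holds.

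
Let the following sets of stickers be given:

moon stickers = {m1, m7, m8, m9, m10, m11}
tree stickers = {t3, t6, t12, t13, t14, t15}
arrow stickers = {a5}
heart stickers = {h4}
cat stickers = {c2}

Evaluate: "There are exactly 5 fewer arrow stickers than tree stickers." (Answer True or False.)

True

arrow stickers: 1.
tree stickers: 6.
The claim requires 6 − 1 (= 5) to equal 5, which holds.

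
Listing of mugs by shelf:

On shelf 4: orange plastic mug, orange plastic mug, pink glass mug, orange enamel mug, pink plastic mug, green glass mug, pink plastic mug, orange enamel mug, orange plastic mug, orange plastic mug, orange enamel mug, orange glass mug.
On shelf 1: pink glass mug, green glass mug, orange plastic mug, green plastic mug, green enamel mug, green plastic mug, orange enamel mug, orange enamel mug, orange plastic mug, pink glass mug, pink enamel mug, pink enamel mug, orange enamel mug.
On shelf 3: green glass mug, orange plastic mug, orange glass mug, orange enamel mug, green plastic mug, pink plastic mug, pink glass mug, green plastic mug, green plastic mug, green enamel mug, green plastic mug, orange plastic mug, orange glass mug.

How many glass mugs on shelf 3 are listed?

4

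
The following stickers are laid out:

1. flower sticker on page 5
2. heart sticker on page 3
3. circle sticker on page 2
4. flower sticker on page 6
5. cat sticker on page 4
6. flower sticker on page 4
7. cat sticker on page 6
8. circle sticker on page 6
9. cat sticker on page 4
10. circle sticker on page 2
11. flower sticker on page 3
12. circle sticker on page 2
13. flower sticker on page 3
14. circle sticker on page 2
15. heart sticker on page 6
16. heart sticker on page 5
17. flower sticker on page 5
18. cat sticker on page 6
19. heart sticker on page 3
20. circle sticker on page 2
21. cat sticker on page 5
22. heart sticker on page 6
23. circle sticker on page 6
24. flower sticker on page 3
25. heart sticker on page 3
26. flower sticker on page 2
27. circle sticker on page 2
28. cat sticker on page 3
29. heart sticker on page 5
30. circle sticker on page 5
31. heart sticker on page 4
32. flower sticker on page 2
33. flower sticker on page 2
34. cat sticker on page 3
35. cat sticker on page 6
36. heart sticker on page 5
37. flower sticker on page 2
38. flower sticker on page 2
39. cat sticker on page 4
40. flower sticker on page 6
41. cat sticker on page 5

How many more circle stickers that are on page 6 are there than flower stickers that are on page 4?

circle stickers on page 6: 2.
flower stickers on page 4: 1.
2 − 1 = 1.

1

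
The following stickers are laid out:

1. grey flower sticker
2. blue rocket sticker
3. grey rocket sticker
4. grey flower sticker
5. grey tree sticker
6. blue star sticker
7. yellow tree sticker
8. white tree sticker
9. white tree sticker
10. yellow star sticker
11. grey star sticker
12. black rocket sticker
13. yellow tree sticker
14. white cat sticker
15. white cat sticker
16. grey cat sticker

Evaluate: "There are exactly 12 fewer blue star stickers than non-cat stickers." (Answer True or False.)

True

blue star stickers: 1.
non-cat stickers: 13.
The claim requires 13 − 1 (= 12) to equal 12, which holds.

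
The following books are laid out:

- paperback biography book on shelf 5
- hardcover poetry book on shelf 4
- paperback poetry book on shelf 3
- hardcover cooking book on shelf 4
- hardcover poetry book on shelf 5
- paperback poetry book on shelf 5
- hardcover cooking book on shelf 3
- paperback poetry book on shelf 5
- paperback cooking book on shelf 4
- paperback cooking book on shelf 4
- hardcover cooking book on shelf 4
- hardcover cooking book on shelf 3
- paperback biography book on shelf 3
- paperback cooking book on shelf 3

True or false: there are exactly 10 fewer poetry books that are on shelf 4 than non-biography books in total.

poetry books on shelf 4: 1.
non-biography books: 12.
The claim requires 12 − 1 (= 11) to equal 10, which does not hold.

False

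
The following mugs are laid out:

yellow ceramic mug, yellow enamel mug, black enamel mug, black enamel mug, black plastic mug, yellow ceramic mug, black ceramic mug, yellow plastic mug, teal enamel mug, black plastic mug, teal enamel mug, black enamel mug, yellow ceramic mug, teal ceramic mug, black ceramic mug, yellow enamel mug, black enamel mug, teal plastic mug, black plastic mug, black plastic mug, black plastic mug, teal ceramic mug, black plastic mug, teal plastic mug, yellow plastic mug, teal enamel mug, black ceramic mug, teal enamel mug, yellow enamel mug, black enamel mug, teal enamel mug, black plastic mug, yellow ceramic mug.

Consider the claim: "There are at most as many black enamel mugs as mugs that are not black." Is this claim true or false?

True

|black enamel mugs| = 5.
|mugs that are not black| = 18.
The claim requires 5 ≤ 18, which holds.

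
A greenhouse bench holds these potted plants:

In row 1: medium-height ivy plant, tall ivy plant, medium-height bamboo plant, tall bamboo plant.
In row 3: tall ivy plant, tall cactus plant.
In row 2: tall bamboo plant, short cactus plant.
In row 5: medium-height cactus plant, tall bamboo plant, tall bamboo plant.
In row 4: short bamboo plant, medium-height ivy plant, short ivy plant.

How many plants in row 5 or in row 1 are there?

7

in row 1: 4; in row 5: 3; together 4 + 3 = 7.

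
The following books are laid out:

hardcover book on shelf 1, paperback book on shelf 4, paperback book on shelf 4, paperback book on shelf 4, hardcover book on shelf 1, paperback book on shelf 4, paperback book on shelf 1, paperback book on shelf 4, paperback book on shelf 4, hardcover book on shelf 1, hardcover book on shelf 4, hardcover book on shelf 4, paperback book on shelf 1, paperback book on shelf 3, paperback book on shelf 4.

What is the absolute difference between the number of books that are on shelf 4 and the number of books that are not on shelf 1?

books on shelf 4: 9. books that are not on shelf 1: 10.
|9 − 10| = 10 − 9 = 1.

1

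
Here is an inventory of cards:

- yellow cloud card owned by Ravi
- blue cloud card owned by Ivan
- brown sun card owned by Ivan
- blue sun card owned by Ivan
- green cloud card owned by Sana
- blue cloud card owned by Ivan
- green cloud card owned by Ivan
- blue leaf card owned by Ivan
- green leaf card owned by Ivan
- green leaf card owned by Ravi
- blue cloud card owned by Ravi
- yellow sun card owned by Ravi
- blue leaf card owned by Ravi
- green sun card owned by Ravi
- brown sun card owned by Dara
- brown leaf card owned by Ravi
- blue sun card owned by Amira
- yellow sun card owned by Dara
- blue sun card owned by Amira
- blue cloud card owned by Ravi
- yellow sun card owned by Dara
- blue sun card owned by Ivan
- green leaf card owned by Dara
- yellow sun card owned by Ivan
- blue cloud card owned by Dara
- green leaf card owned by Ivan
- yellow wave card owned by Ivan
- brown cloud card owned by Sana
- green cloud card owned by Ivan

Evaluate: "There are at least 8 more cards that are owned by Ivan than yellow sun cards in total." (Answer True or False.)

True

|cards owned by Ivan| = 12.
|yellow sun cards| = 4.
The claim requires 12 − 4 = 8 ≥ 8, which holds.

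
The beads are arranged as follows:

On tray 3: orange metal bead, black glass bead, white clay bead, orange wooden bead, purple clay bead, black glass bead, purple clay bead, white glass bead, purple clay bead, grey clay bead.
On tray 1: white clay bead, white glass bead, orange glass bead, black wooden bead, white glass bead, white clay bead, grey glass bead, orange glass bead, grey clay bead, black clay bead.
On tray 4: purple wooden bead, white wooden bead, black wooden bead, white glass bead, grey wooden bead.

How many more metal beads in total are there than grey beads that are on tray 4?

0

metal beads: 1.
grey beads on tray 4: 1.
1 − 1 = 0.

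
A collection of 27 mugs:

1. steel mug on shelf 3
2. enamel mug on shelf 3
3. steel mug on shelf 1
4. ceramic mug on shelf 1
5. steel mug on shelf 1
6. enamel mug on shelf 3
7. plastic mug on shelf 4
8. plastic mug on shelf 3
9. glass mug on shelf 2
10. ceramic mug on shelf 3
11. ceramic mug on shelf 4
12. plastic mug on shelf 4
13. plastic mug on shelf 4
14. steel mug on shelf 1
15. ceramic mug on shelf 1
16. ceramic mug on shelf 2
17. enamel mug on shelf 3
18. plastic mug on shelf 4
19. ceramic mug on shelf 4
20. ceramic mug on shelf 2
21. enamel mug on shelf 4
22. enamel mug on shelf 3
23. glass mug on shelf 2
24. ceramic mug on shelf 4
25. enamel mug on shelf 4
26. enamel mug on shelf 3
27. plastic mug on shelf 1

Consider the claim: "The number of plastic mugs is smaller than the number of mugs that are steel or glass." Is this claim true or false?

False

There are 6 plastic mugs.
There are 6 mugs that are steel or glass.
The claim requires 6 < 6, which does not hold.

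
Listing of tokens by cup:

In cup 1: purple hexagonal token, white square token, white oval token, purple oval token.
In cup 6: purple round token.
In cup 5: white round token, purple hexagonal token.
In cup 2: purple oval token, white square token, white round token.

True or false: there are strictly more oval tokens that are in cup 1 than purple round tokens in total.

True

There are 2 oval tokens in cup 1.
There is 1 purple round token.
The claim requires 2 > 1, which holds.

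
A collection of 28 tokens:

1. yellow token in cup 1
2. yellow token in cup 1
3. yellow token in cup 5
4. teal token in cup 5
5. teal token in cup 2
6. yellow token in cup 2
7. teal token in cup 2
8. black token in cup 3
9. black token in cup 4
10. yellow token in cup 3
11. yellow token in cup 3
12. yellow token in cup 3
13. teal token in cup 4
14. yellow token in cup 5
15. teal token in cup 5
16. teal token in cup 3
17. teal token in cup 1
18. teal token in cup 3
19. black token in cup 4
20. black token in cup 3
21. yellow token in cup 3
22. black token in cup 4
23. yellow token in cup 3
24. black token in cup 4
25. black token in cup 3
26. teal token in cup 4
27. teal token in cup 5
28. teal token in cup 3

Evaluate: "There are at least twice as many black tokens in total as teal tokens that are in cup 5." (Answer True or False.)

True

|black tokens| = 7.
|teal tokens in cup 5| = 3.
The claim requires 7 ≥ 2 × 3 = 6, which holds.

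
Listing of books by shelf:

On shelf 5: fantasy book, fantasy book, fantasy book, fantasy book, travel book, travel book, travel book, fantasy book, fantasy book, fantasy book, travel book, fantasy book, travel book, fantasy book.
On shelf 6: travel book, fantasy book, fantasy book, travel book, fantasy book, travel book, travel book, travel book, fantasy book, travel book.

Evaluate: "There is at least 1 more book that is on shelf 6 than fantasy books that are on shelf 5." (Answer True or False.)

books on shelf 6: 10.
fantasy books on shelf 5: 9.
The claim requires 10 − 9 = 1 ≥ 1, which holds.

True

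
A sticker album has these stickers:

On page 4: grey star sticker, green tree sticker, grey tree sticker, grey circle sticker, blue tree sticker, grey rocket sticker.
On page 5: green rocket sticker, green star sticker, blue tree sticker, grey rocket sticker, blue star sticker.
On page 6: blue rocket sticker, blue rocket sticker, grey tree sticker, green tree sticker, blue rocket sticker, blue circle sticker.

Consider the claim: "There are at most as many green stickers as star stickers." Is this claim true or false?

False

There are 4 green stickers.
There are 3 star stickers.
The claim requires 4 ≤ 3, which does not hold.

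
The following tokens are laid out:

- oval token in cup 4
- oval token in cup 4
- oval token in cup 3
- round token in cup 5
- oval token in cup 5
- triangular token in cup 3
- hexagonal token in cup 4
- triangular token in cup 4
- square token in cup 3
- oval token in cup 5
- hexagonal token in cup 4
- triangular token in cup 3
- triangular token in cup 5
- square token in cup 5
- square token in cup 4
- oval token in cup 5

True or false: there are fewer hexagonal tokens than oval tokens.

hexagonal tokens: 2.
oval tokens: 6.
The claim requires 2 < 6, which holds.

True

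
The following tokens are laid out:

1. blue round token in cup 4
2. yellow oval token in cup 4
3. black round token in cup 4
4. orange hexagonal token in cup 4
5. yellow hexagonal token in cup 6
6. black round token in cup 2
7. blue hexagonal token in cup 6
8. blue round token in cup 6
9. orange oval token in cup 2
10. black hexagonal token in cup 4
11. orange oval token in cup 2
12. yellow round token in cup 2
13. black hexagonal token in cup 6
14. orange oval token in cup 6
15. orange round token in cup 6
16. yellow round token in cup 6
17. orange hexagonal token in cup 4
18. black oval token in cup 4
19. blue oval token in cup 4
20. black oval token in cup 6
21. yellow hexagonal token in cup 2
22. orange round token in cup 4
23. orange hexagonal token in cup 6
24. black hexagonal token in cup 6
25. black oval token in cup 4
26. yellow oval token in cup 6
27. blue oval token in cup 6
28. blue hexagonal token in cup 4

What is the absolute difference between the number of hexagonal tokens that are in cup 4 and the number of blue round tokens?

hexagonal tokens in cup 4: 4. blue round tokens: 2.
|4 − 2| = 4 − 2 = 2.

2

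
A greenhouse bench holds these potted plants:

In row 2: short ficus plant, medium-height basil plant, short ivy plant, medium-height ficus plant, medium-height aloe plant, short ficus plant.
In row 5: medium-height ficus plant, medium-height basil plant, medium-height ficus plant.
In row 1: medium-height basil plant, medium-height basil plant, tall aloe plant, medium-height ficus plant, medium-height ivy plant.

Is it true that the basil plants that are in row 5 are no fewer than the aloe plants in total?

There is 1 basil plant in row 5.
There are 2 aloe plants.
The claim requires 1 ≥ 2, which does not hold.

False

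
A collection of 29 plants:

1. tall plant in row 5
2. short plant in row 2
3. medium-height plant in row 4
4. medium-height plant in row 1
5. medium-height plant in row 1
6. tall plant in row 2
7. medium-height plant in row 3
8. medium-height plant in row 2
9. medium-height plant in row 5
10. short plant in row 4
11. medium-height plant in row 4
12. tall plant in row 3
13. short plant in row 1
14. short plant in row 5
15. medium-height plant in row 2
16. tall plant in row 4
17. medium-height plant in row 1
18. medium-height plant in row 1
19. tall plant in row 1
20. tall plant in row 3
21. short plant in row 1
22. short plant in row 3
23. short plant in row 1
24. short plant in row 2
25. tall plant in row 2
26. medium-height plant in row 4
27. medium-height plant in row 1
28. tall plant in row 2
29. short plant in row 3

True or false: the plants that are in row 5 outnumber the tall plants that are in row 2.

False

There are 3 plants in row 5.
There are 3 tall plants in row 2.
The claim requires 3 > 3, which does not hold.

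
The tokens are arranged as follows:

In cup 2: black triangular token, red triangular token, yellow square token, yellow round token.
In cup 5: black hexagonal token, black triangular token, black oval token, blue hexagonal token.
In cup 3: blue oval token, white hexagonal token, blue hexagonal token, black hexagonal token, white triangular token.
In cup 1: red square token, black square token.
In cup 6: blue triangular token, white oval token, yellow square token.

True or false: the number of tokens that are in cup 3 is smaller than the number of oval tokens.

|tokens in cup 3| = 5.
|oval tokens| = 3.
The claim requires 5 < 3, which does not hold.

False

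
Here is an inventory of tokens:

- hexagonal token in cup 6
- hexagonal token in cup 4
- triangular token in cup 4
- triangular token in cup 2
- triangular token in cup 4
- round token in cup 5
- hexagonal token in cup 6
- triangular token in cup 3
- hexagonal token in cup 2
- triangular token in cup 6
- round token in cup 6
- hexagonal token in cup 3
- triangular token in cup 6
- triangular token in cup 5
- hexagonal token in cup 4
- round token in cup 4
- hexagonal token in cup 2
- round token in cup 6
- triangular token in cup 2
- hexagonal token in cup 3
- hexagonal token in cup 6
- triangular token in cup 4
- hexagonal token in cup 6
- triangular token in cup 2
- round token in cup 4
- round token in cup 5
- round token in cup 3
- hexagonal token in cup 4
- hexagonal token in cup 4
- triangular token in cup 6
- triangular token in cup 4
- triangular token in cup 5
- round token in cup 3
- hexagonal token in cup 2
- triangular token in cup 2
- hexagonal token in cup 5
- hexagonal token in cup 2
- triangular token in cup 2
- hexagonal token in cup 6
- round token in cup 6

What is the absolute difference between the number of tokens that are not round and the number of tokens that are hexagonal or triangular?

0

tokens that are not round: 31. tokens that are hexagonal or triangular: 31.
|31 − 31| = 31 − 31 = 0.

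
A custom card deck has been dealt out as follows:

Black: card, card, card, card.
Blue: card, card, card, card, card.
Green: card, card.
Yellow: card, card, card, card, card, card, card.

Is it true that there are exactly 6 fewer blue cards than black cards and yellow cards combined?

True

|blue cards| = 5.
black cards: 4; yellow cards: 7; combined: 4 + 7 = 11.
The claim requires 11 − 5 (= 6) to equal 6, which holds.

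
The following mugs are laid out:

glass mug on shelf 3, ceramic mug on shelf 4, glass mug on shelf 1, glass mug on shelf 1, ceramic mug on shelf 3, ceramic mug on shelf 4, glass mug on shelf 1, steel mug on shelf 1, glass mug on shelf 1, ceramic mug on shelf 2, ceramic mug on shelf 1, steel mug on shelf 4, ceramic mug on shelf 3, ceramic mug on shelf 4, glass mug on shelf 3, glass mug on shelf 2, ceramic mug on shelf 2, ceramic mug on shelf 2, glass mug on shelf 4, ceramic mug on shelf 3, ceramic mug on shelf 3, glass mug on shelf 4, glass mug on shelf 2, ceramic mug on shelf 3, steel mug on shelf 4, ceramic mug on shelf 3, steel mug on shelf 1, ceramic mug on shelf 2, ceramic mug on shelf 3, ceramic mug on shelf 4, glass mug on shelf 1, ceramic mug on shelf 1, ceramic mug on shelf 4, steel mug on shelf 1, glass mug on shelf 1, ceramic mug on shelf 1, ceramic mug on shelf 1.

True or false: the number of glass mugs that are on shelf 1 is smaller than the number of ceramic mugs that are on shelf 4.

glass mugs on shelf 1: 6.
ceramic mugs on shelf 4: 5.
The claim requires 6 < 5, which does not hold.

False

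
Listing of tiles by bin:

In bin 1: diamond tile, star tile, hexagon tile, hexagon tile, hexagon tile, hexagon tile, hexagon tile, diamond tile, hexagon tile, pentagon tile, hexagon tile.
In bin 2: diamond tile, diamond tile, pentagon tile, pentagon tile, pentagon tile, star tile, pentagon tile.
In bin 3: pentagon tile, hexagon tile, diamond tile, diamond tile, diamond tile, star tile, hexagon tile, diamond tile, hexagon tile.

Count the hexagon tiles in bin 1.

7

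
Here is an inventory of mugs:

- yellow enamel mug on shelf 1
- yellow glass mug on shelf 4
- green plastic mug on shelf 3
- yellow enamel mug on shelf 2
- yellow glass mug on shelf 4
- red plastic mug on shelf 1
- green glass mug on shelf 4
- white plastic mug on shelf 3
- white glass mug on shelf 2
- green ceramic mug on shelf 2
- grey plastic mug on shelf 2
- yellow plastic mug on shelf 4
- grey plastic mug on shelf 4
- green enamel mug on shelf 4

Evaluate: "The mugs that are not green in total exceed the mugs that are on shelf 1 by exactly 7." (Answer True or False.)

mugs that are not green: 10.
mugs on shelf 1: 2.
The claim requires 10 − 2 (= 8) to equal 7, which does not hold.

False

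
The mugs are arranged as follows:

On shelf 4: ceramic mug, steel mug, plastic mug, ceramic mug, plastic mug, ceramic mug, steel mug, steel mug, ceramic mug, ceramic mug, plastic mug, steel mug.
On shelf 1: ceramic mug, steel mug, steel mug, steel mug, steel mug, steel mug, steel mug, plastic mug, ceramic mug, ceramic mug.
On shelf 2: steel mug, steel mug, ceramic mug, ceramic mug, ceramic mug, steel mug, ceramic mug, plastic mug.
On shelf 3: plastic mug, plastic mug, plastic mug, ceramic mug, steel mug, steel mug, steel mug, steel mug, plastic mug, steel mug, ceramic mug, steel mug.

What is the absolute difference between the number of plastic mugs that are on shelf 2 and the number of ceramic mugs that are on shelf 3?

1

plastic mugs on shelf 2: 1. ceramic mugs on shelf 3: 2.
|1 − 2| = 2 − 1 = 1.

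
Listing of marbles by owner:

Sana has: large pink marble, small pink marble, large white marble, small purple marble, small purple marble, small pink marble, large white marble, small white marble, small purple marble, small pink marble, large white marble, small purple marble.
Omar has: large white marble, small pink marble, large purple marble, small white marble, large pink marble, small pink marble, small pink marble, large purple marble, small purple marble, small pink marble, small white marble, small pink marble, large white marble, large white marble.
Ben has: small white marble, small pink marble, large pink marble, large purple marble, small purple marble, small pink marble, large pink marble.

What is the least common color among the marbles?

Counts by color: pink 14, white 10, purple 9.
The minimum is 9, held uniquely by purple.

purple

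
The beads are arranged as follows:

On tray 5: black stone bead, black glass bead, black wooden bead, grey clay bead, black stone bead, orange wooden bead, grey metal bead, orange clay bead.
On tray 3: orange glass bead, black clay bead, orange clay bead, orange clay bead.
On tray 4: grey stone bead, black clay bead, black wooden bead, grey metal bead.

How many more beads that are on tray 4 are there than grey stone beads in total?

beads on tray 4: 4.
grey stone beads: 1.
4 − 1 = 3.

3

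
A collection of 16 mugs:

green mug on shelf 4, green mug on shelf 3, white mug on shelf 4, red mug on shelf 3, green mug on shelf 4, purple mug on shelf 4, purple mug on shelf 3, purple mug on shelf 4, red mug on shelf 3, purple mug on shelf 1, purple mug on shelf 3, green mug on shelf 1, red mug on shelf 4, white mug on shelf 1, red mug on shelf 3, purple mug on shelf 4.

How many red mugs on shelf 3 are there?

3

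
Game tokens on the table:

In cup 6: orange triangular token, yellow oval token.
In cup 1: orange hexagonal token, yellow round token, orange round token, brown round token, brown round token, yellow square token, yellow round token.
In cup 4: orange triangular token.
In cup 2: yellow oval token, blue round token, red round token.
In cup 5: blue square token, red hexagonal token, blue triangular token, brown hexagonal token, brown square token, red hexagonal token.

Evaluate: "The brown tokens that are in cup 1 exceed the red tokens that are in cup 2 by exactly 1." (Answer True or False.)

True

brown tokens in cup 1: 2.
red tokens in cup 2: 1.
The claim requires 2 − 1 (= 1) to equal 1, which holds.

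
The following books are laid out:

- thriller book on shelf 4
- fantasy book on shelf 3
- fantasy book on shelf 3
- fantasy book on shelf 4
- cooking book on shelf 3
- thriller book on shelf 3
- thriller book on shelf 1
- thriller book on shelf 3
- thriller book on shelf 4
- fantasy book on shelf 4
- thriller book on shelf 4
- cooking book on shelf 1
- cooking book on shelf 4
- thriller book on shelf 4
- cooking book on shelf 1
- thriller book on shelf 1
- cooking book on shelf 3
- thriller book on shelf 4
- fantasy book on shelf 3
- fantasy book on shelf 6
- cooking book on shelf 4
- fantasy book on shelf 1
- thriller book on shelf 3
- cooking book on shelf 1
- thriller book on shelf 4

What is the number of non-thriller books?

Total books: 25; with the excluded value: 11; remaining 25 − 11 = 14.

14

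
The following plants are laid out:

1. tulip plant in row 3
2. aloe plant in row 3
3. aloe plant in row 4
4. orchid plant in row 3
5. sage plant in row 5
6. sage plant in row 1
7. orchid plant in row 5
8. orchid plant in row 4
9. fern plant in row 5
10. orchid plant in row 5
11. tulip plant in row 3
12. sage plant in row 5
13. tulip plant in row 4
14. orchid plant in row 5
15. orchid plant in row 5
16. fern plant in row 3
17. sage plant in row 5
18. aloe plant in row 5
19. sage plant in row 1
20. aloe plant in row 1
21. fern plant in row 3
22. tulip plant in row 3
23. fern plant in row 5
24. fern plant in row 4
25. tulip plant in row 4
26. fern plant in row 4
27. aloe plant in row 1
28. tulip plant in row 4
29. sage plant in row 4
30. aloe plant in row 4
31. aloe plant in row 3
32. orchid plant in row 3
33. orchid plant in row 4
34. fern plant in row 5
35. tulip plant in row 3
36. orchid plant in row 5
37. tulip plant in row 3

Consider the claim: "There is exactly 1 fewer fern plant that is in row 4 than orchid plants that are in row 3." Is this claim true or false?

There are 2 fern plants in row 4.
There are 2 orchid plants in row 3.
The claim requires 2 − 2 (= 0) to equal 1, which does not hold.

False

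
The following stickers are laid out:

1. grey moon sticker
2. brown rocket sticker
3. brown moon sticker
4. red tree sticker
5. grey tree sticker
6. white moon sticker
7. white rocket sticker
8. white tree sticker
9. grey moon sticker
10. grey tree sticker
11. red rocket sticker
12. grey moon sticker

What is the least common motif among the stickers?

Counts by motif: moon 5, tree 4, rocket 3.
The minimum is 3, held uniquely by rocket.

rocket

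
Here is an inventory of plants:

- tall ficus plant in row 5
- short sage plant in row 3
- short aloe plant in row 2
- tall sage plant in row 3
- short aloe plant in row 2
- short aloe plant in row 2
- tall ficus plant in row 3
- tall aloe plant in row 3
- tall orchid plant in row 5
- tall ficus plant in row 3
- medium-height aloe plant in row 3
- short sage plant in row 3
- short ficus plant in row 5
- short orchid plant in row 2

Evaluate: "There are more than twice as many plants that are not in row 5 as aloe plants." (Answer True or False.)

|plants that are not in row 5| = 11.
|aloe plants| = 5.
The claim requires 11 > 2 × 5 = 10, which holds.

True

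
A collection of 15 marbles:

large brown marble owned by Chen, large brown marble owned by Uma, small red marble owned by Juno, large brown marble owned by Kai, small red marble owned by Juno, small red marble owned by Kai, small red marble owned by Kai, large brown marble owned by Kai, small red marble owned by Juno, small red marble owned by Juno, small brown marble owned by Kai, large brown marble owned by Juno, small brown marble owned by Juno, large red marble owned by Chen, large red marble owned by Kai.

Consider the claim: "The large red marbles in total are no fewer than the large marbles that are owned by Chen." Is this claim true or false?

large red marbles: 2.
large marbles owned by Chen: 2.
The claim requires 2 ≥ 2, which holds.

True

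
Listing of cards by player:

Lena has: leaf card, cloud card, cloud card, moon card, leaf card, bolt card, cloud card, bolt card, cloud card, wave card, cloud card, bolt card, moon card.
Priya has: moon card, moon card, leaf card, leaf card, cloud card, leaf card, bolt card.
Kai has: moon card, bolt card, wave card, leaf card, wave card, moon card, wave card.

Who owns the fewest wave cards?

Counts by player (restricted to wave cards): Kai→3, Lena→1, Priya→0.
The minimum is 0, held uniquely by Priya.

Priya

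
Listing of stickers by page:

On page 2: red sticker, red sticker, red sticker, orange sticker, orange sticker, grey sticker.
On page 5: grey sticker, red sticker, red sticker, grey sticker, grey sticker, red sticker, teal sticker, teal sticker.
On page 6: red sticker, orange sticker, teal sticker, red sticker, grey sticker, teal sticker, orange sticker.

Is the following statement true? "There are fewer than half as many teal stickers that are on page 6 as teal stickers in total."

teal stickers on page 6: 2.
teal stickers: 4.
The claim requires 2 × 2 = 4 < 4, which does not hold.

False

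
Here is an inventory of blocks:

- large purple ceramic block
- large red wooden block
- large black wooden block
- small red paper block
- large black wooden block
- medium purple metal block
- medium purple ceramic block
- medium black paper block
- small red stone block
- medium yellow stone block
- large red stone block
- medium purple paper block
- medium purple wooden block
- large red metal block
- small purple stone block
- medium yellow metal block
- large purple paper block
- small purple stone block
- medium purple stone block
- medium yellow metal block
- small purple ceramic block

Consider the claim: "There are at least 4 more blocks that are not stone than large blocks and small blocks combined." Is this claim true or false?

|blocks that are not stone| = 15.
large blocks: 7; small blocks: 5; combined: 7 + 5 = 12.
The claim requires 15 − 12 = 3 ≥ 4, which does not hold.

False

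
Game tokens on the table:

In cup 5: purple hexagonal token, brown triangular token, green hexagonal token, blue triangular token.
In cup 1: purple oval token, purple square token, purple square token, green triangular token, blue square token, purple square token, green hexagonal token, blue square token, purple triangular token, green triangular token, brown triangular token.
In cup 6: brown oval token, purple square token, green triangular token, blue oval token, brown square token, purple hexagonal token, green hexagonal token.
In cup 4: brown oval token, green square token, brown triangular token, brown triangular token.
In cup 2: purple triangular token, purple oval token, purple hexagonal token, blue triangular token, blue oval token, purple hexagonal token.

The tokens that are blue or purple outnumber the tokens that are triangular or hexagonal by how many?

tokens that are blue or purple: 18.
tokens that are triangular or hexagonal: 18.
18 − 18 = 0.

0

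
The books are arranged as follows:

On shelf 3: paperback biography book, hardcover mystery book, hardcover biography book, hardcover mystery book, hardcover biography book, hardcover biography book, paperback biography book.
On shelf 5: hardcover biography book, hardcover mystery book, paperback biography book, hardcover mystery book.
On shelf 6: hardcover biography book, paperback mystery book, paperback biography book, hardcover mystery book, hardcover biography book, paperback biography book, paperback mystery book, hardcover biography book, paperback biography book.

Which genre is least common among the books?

mystery

Counts by genre: biography 13, mystery 7.
The minimum is 7, held uniquely by mystery.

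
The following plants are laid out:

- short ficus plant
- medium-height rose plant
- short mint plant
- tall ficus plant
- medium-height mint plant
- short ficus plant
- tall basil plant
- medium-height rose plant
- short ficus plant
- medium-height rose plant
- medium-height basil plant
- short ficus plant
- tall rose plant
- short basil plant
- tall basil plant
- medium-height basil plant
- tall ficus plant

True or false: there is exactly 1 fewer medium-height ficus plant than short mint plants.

True

|medium-height ficus plants| = 0.
|short mint plants| = 1.
The claim requires 1 − 0 (= 1) to equal 1, which holds.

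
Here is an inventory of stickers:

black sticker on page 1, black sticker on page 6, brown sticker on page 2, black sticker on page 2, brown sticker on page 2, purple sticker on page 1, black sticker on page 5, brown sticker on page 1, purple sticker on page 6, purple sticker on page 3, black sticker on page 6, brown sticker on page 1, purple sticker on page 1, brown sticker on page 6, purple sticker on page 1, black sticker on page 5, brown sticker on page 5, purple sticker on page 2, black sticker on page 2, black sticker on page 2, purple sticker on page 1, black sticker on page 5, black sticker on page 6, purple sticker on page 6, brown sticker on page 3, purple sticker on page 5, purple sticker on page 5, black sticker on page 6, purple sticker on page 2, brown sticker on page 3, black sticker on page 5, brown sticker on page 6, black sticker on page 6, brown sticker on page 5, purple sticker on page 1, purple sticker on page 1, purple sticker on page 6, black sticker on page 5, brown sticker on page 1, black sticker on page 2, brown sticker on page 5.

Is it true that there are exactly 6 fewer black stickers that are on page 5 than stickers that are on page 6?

black stickers on page 5: 5.
stickers on page 6: 10.
The claim requires 10 − 5 (= 5) to equal 6, which does not hold.

False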